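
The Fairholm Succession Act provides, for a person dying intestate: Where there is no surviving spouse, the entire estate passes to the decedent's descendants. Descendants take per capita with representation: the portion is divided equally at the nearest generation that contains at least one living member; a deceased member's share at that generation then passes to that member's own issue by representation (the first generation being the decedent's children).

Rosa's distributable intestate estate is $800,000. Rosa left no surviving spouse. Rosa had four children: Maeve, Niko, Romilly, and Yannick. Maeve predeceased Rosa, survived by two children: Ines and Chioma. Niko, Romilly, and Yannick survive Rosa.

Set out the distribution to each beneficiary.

The entire $800,000 passes to the descendants.
That amount ($800,000) is divided into 4 shares of $200,000: Niko, Romilly, and Yannick each take $200,000; Maeve's $200,000 share passes to Maeve's issue.
Maeve's share ($200,000) is divided into 2 shares of $100,000: Ines and Chioma each take $100,000.

Ines: $100,000; Chioma: $100,000; Niko: $200,000; Romilly: $200,000; Yannick: $200,000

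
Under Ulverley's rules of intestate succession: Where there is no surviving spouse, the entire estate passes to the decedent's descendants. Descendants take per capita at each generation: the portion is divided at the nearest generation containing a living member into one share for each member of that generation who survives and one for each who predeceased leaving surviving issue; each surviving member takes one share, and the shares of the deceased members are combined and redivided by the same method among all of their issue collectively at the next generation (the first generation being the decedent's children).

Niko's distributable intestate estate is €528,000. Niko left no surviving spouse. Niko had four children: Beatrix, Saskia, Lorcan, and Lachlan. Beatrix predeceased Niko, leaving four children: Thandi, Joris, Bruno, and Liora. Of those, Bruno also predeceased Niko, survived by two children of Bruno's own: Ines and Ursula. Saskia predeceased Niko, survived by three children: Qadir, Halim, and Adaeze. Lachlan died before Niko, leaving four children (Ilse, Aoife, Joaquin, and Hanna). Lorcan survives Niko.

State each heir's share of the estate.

The entire €528,000 passes to the descendants.
That amount (€528,000) is divided at the children's generation into 4 shares of €132,000. Lorcan takes €132,000. The 3 shares of the deceased (Beatrix, Saskia, and Lachlan) are combined into a pool of €396,000.
That pool (€396,000) is divided at the grandchildren's generation into 11 shares of €36,000. Thandi, Joris, Liora, Qadir, Halim, Adaeze, Ilse, Aoife, Joaquin, and Hanna each take €36,000. The remaining share for the deceased Bruno (€36,000) is carried to the next generation.
That pool (€36,000) is divided at the great-grandchildren's generation equally among Ines and Ursula: €18,000 each.

Thandi: €36,000; Joris: €36,000; Ines: €18,000; Ursula: €18,000; Liora: €36,000; Qadir: €36,000; Halim: €36,000; Adaeze: €36,000; Lorcan: €132,000; Ilse: €36,000; Aoife: €36,000; Joaquin: €36,000; Hanna: €36,000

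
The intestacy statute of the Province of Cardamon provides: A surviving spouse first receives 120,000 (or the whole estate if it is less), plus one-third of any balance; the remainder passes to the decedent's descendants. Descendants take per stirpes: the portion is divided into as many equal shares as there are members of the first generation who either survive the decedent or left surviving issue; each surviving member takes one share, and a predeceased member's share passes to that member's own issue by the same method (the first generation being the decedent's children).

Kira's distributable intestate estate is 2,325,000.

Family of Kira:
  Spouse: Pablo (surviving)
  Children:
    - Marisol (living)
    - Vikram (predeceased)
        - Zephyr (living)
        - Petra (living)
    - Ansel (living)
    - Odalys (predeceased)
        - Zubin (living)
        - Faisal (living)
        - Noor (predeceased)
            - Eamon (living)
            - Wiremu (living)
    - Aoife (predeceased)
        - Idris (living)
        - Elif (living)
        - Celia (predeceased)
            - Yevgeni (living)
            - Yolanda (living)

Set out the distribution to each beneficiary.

Pablo first takes 120,000, leaving a balance of 2,205,000. Pablo then takes one-third of the balance (735,000), for a total of 855,000. The remaining 1,470,000 passes to the descendants.
The descendants' portion (1,470,000) is divided into 5 shares of 294,000: Marisol and Ansel each take 294,000; Vikram's 294,000 share passes to Vikram's issue; Odalys's 294,000 share passes to Odalys's issue; Aoife's 294,000 share passes to Aoife's issue.
Vikram's share (294,000) is divided into 2 shares of 147,000: Zephyr and Petra each take 147,000.
Odalys's share (294,000) is divided into 3 shares of 98,000: Zubin and Faisal each take 98,000; Noor's 98,000 share passes to Noor's issue.
Noor's share (98,000) is divided into 2 shares of 49,000: Eamon and Wiremu each take 49,000.
Aoife's share (294,000) is divided into 3 shares of 98,000: Idris and Elif each take 98,000; Celia's 98,000 share passes to Celia's issue.
Celia's share (98,000) is divided into 2 shares of 49,000: Yevgeni and Yolanda each take 49,000.

Pablo: 855,000; Marisol: 294,000; Zephyr: 147,000; Petra: 147,000; Ansel: 294,000; Zubin: 98,000; Faisal: 98,000; Eamon: 49,000; Wiremu: 49,000; Idris: 98,000; Elif: 98,000; Yevgeni: 49,000; Yolanda: 49,000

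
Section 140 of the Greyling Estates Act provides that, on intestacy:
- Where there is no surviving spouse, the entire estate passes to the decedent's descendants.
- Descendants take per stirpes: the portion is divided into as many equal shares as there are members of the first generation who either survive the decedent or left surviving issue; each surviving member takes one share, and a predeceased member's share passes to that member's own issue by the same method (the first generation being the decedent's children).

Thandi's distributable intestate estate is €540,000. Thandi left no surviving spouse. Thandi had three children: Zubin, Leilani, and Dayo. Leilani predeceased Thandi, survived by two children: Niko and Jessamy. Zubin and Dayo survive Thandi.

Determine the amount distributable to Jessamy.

Jessamy receives €90,000.

The entire €540,000 passes to the descendants.
That amount (€540,000) is divided into 3 shares of €180,000: Zubin and Dayo each take €180,000; Leilani's €180,000 share passes to Leilani's issue.
Leilani's share (€180,000) is divided into 2 shares of €90,000: Niko and Jessamy each take €90,000.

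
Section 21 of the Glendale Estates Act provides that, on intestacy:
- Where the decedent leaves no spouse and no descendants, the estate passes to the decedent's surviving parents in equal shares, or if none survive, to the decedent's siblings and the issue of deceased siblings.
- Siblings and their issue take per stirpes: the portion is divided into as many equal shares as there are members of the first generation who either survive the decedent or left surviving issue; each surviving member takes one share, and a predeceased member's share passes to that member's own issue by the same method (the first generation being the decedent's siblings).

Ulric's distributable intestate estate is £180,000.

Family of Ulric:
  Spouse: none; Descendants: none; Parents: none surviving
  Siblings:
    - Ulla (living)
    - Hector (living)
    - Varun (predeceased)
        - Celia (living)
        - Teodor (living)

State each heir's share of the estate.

Ulla: £60,000; Hector: £60,000; Celia: £30,000; Teodor: £30,000

The entire £180,000 passes to the siblings and their issue.
That amount (£180,000) is divided into 3 shares of £60,000: Ulla and Hector each take £60,000; Varun's £60,000 share passes to Varun's issue.
Varun's share (£60,000) is divided into 2 shares of £30,000: Celia and Teodor each take £30,000.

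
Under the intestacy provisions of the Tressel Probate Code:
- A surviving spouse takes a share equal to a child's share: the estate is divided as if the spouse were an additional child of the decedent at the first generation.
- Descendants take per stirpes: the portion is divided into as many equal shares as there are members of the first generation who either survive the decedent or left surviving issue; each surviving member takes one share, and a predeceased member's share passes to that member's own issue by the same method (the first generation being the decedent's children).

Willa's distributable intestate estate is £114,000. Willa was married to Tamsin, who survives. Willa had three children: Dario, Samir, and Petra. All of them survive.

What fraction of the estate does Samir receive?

The spouse counts as an additional share at the children's level, so there are 4 primary shares of £28,500. Tamsin takes one such share (£28,500).
The children's combined portion (£85,500) is divided into 3 shares of £28,500: Dario, Samir, and Petra each take £28,500.

Samir receives 1/4 of the estate.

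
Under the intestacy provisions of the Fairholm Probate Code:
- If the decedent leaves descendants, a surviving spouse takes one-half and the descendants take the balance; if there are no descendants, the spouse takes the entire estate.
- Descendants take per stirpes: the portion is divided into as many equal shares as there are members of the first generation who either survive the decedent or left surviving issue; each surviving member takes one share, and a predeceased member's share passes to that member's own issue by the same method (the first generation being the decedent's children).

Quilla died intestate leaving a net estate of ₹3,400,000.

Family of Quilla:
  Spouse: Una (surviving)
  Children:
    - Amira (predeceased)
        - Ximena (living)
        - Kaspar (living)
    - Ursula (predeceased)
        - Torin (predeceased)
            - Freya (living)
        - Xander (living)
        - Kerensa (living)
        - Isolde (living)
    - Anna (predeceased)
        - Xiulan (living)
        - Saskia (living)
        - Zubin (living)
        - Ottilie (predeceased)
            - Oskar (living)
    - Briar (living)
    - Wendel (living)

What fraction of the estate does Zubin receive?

Zubin receives 1/40 of the estate.

Una takes one-half of ₹3,400,000 = ₹1,700,000. The remaining ₹1,700,000 passes to the descendants.
The descendants' portion (₹1,700,000) is divided into 5 shares of ₹340,000: Briar and Wendel each take ₹340,000; Amira's ₹340,000 share passes to Amira's issue; Ursula's ₹340,000 share passes to Ursula's issue; Anna's ₹340,000 share passes to Anna's issue.
Amira's share (₹340,000) is divided into 2 shares of ₹170,000: Ximena and Kaspar each take ₹170,000.
Ursula's share (₹340,000) is divided into 4 shares of ₹85,000: Xander, Kerensa, and Isolde each take ₹85,000; Torin's ₹85,000 share passes to Torin's issue.
Torin's share (₹85,000) passes entirely to Freya.
Anna's share (₹340,000) is divided into 4 shares of ₹85,000: Xiulan, Saskia, and Zubin each take ₹85,000; Ottilie's ₹85,000 share passes to Ottilie's issue.
Ottilie's share (₹85,000) passes entirely to Oskar.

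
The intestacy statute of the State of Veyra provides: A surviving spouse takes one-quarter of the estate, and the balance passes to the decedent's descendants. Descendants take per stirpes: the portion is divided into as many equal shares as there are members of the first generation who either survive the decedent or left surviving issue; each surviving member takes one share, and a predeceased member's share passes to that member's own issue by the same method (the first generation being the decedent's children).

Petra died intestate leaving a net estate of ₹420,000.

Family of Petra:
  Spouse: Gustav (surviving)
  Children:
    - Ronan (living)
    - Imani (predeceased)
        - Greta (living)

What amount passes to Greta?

Gustav takes one-quarter of ₹420,000 = ₹105,000. The remaining ₹315,000 passes to the descendants.
The descendants' portion (₹315,000) is divided into 2 shares of ₹157,500: Ronan takes ₹157,500; Imani's ₹157,500 share passes to Imani's issue.
Imani's share (₹157,500) passes entirely to Greta.

Greta receives ₹157,500.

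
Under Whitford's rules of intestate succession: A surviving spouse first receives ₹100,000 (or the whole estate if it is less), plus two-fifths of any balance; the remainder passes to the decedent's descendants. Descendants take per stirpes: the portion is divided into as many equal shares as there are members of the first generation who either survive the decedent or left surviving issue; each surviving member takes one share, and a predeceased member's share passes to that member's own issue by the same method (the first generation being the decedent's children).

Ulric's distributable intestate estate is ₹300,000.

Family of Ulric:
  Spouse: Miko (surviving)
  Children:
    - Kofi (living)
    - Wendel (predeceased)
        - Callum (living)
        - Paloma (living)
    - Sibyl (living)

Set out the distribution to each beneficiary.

Miko: ₹180,000; Kofi: ₹40,000; Callum: ₹20,000; Paloma: ₹20,000; Sibyl: ₹40,000

Miko first takes ₹100,000, leaving a balance of ₹200,000. Miko then takes two-fifths of the balance (₹80,000), for a total of ₹180,000. The remaining ₹120,000 passes to the descendants.
The descendants' portion (₹120,000) is divided into 3 shares of ₹40,000: Kofi and Sibyl each take ₹40,000; Wendel's ₹40,000 share passes to Wendel's issue.
Wendel's share (₹40,000) is divided into 2 shares of ₹20,000: Callum and Paloma each take ₹20,000.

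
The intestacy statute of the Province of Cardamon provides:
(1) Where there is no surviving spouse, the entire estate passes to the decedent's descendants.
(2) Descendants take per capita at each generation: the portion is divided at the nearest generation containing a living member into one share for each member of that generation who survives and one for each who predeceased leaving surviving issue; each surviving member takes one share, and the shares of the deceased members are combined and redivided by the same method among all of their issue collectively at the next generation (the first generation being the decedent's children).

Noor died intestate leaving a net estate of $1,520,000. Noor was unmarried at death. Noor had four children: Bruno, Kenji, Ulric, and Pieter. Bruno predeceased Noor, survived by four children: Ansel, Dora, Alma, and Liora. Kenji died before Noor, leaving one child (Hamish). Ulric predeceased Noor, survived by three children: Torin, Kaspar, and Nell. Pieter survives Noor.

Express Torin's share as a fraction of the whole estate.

The entire $1,520,000 passes to the descendants.
That amount ($1,520,000) is divided at the children's generation into 4 shares of $380,000. Pieter takes $380,000. The 3 shares of the deceased (Bruno, Kenji, and Ulric) are combined into a pool of $1,140,000.
That pool ($1,140,000) is divided at the grandchildren's generation equally among Ansel, Dora, Alma, Liora, Hamish, Torin, Kaspar, and Nell: $142,500 each.

Torin receives 3/32 of the estate.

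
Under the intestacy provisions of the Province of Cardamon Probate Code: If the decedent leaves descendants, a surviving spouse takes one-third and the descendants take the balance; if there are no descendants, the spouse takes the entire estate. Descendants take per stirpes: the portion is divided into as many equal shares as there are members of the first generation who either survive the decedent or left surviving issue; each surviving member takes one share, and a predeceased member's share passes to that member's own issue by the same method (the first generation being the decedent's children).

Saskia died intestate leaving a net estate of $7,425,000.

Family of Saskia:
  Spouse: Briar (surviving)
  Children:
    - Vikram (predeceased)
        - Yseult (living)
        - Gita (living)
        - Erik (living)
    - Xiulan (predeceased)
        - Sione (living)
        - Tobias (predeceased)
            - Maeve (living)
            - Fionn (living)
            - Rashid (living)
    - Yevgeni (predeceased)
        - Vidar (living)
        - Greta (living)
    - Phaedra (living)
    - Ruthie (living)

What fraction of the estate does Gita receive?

Gita receives 2/45 of the estate.

Briar takes one-third of $7,425,000 = $2,475,000. The remaining $4,950,000 passes to the descendants.
The descendants' portion ($4,950,000) is divided into 5 shares of $990,000: Phaedra and Ruthie each take $990,000; Vikram's $990,000 share passes to Vikram's issue; Xiulan's $990,000 share passes to Xiulan's issue; Yevgeni's $990,000 share passes to Yevgeni's issue.
Vikram's share ($990,000) is divided into 3 shares of $330,000: Yseult, Gita, and Erik each take $330,000.
Xiulan's share ($990,000) is divided into 2 shares of $495,000: Sione takes $495,000; Tobias's $495,000 share passes to Tobias's issue.
Tobias's share ($495,000) is divided into 3 shares of $165,000: Maeve, Fionn, and Rashid each take $165,000.
Yevgeni's share ($990,000) is divided into 2 shares of $495,000: Vidar and Greta each take $495,000.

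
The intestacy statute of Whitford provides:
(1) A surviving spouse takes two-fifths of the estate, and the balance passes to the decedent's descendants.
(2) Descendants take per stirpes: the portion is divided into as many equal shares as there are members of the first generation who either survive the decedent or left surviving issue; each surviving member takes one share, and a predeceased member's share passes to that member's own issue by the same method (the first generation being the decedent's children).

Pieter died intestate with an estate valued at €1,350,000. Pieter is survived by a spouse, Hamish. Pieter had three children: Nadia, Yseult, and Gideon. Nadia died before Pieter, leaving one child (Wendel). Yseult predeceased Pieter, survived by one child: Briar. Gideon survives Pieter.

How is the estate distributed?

Hamish takes two-fifths of €1,350,000 = €540,000. The remaining €810,000 passes to the descendants.
The descendants' portion (€810,000) is divided into 3 shares of €270,000: Gideon takes €270,000; Nadia's €270,000 share passes to Nadia's issue; Yseult's €270,000 share passes to Yseult's issue.
Nadia's share (€270,000) passes entirely to Wendel.
Yseult's share (€270,000) passes entirely to Briar.

Hamish: €540,000; Wendel: €270,000; Briar: €270,000; Gideon: €270,000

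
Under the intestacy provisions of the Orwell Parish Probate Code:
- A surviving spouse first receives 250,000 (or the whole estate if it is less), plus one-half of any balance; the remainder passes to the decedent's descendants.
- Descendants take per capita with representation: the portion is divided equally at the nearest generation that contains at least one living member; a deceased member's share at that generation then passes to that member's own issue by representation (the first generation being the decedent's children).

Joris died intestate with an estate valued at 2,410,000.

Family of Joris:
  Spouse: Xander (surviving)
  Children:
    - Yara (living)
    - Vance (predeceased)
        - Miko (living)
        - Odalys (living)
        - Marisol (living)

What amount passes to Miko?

Miko receives 180,000.

Xander first takes 250,000, leaving a balance of 2,160,000. Xander then takes one-half of the balance (1,080,000), for a total of 1,330,000. The remaining 1,080,000 passes to the descendants.
The descendants' portion (1,080,000) is divided into 2 shares of 540,000: Yara takes 540,000; Vance's 540,000 share passes to Vance's issue.
Vance's share (540,000) is divided into 3 shares of 180,000: Miko, Odalys, and Marisol each take 180,000.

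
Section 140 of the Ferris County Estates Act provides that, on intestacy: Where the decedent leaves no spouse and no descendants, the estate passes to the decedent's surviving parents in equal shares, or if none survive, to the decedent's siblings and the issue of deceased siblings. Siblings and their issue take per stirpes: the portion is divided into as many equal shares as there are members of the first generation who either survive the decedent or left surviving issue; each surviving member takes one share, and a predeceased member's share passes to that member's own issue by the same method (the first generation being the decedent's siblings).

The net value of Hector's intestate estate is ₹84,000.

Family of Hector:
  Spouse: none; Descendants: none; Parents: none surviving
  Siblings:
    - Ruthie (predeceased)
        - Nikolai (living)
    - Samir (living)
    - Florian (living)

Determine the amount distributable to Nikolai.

The entire ₹84,000 passes to the siblings and their issue.
That amount (₹84,000) is divided into 3 shares of ₹28,000: Samir and Florian each take ₹28,000; Ruthie's ₹28,000 share passes to Ruthie's issue.
Ruthie's share (₹28,000) passes entirely to Nikolai.

Nikolai receives ₹28,000.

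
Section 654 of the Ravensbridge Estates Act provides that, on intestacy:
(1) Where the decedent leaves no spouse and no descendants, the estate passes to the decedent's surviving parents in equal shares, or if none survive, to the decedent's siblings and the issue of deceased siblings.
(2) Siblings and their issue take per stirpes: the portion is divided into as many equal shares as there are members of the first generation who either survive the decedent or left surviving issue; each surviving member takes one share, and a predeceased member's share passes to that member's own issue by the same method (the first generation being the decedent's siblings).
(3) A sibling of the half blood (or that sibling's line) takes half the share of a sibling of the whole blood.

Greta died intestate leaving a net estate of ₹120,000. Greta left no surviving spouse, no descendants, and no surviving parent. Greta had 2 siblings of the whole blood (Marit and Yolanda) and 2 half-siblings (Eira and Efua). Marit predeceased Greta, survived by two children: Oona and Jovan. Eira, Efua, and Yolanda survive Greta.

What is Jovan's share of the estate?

The entire ₹120,000 passes to the siblings and their issue.
Counting each half-blood sibling's line as half a unit, there are 3 units in ₹120,000, so one unit is ₹40,000. Whole-blood lines (Marit and Yolanda) take ₹40,000 each; half-blood lines (Eira and Efua) take ₹20,000 each.
Marit's share (₹40,000) is divided into 2 shares of ₹20,000: Oona and Jovan each take ₹20,000.

Jovan receives ₹20,000.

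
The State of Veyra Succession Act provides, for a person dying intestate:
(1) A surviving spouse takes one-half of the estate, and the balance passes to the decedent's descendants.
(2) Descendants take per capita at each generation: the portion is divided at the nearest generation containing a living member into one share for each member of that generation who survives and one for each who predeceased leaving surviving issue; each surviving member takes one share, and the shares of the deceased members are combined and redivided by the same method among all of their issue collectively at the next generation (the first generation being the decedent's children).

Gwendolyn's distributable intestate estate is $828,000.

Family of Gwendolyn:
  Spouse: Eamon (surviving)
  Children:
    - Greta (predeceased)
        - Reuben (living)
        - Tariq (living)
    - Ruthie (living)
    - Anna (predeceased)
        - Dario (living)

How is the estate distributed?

Eamon takes one-half of $828,000 = $414,000. The remaining $414,000 passes to the descendants.
The descendants' portion ($414,000) is divided at the children's generation into 3 shares of $138,000. Ruthie takes $138,000. The 2 shares of the deceased (Greta and Anna) are combined into a pool of $276,000.
That pool ($276,000) is divided at the grandchildren's generation equally among Reuben, Tariq, and Dario: $92,000 each.

Eamon: $414,000; Reuben: $92,000; Tariq: $92,000; Ruthie: $138,000; Dario: $92,000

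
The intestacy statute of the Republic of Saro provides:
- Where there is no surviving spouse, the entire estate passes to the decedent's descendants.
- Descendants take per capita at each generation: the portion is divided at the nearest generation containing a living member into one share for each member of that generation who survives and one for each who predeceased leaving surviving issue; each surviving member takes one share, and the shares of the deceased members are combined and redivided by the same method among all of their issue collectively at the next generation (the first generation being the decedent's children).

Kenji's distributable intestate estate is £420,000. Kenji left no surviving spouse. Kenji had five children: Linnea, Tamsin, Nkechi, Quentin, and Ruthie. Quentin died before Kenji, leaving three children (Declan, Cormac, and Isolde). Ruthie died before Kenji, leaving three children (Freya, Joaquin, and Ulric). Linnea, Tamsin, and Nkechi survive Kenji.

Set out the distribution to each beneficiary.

Linnea: £84,000; Tamsin: £84,000; Nkechi: £84,000; Declan: £28,000; Cormac: £28,000; Isolde: £28,000; Freya: £28,000; Joaquin: £28,000; Ulric: £28,000

The entire £420,000 passes to the descendants.
That amount (£420,000) is divided at the children's generation into 5 shares of £84,000. Linnea, Tamsin, and Nkechi each take £84,000. The 2 shares of the deceased (Quentin and Ruthie) are combined into a pool of £168,000.
That pool (£168,000) is divided at the grandchildren's generation equally among Declan, Cormac, Isolde, Freya, Joaquin, and Ulric: £28,000 each.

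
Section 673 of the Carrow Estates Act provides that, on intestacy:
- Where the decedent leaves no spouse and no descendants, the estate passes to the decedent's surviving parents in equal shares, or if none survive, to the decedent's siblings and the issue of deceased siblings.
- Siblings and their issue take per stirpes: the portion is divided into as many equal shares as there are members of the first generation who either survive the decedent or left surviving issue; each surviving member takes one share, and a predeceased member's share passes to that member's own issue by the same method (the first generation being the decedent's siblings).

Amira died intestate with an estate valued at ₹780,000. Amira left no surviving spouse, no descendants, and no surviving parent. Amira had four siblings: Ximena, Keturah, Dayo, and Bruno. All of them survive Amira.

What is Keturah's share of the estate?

The entire ₹780,000 passes to the siblings and their issue.
That amount (₹780,000) is divided into 4 shares of ₹195,000: Ximena, Keturah, Dayo, and Bruno each take ₹195,000.

Keturah receives ₹195,000.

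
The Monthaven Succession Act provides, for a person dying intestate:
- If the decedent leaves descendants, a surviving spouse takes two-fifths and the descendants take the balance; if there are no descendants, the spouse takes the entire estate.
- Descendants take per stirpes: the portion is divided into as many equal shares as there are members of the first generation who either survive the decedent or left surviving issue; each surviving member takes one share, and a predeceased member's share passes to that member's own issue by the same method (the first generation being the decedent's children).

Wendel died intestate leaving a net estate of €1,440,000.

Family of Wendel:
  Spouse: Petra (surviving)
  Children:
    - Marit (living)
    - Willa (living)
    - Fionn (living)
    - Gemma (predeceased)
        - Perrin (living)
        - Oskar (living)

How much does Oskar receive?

Oskar receives €108,000.

Petra takes two-fifths of €1,440,000 = €576,000. The remaining €864,000 passes to the descendants.
The descendants' portion (€864,000) is divided into 4 shares of €216,000: Marit, Willa, and Fionn each take €216,000; Gemma's €216,000 share passes to Gemma's issue.
Gemma's share (€216,000) is divided into 2 shares of €108,000: Perrin and Oskar each take €108,000.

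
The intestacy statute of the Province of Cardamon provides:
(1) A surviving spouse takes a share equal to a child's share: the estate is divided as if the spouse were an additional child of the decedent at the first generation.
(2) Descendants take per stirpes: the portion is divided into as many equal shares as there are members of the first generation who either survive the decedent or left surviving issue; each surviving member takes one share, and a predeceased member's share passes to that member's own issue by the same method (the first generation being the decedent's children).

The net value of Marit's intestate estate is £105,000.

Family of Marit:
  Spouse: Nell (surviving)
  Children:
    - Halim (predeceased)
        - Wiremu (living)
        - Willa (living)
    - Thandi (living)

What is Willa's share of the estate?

The spouse counts as an additional share at the children's level, so there are 3 primary shares of £35,000. Nell takes one such share (£35,000).
The children's combined portion (£70,000) is divided into 2 shares of £35,000: Thandi takes £35,000; Halim's £35,000 share passes to Halim's issue.
Halim's share (£35,000) is divided into 2 shares of £17,500: Wiremu and Willa each take £17,500.

Willa receives £17,500.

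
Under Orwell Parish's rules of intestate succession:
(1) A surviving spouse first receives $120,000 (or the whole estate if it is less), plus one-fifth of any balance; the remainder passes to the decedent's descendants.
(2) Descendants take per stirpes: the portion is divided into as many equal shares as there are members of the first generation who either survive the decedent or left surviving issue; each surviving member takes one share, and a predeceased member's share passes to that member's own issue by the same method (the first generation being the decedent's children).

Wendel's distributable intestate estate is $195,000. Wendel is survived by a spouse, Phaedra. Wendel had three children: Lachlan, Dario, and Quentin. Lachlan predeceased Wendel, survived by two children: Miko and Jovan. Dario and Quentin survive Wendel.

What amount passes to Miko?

Phaedra first takes $120,000, leaving a balance of $75,000. Phaedra then takes one-fifth of the balance ($15,000), for a total of $135,000. The remaining $60,000 passes to the descendants.
The descendants' portion ($60,000) is divided into 3 shares of $20,000: Dario and Quentin each take $20,000; Lachlan's $20,000 share passes to Lachlan's issue.
Lachlan's share ($20,000) is divided into 2 shares of $10,000: Miko and Jovan each take $10,000.

Miko receives $10,000.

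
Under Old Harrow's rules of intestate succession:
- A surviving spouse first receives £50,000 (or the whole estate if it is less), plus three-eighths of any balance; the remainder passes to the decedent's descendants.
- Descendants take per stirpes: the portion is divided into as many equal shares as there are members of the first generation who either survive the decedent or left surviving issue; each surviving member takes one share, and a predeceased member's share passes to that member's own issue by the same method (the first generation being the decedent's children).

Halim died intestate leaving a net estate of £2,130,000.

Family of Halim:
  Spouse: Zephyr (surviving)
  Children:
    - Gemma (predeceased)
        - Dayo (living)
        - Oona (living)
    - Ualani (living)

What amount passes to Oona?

Oona receives £325,000.

Zephyr first takes £50,000, leaving a balance of £2,080,000. Zephyr then takes three-eighths of the balance (£780,000), for a total of £830,000. The remaining £1,300,000 passes to the descendants.
The descendants' portion (£1,300,000) is divided into 2 shares of £650,000: Ualani takes £650,000; Gemma's £650,000 share passes to Gemma's issue.
Gemma's share (£650,000) is divided into 2 shares of £325,000: Dayo and Oona each take £325,000.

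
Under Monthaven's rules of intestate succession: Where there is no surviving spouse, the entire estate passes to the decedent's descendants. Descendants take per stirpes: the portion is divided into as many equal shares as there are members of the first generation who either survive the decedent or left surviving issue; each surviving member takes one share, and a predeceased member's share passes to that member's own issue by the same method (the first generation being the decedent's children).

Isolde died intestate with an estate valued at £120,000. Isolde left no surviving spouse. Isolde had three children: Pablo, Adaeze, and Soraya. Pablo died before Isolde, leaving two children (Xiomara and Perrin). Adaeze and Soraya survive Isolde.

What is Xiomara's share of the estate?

The entire £120,000 passes to the descendants.
That amount (£120,000) is divided into 3 shares of £40,000: Adaeze and Soraya each take £40,000; Pablo's £40,000 share passes to Pablo's issue.
Pablo's share (£40,000) is divided into 2 shares of £20,000: Xiomara and Perrin each take £20,000.

Xiomara receives £20,000.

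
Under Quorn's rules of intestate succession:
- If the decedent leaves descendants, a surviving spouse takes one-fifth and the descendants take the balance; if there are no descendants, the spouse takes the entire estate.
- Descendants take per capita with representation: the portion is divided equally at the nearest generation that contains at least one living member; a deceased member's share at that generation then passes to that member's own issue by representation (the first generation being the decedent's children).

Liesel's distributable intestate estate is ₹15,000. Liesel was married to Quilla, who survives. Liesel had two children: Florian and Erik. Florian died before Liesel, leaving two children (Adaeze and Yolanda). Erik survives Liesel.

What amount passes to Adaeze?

Adaeze receives ₹3,000.

Quilla takes one-fifth of ₹15,000 = ₹3,000. The remaining ₹12,000 passes to the descendants.
The descendants' portion (₹12,000) is divided into 2 shares of ₹6,000: Erik takes ₹6,000; Florian's ₹6,000 share passes to Florian's issue.
Florian's share (₹6,000) is divided into 2 shares of ₹3,000: Adaeze and Yolanda each take ₹3,000.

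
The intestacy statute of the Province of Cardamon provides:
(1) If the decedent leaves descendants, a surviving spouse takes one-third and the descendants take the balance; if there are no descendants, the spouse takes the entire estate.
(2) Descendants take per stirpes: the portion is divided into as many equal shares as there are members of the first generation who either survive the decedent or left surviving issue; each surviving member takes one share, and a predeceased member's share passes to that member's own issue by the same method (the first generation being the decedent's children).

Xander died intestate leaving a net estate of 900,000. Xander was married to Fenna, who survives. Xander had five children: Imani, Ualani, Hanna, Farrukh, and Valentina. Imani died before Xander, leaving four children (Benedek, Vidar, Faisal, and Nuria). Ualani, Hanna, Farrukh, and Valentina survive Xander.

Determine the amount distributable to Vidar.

Vidar receives 30,000.

Fenna takes one-third of 900,000 = 300,000. The remaining 600,000 passes to the descendants.
The descendants' portion (600,000) is divided into 5 shares of 120,000: Ualani, Hanna, Farrukh, and Valentina each take 120,000; Imani's 120,000 share passes to Imani's issue.
Imani's share (120,000) is divided into 4 shares of 30,000: Benedek, Vidar, Faisal, and Nuria each take 30,000.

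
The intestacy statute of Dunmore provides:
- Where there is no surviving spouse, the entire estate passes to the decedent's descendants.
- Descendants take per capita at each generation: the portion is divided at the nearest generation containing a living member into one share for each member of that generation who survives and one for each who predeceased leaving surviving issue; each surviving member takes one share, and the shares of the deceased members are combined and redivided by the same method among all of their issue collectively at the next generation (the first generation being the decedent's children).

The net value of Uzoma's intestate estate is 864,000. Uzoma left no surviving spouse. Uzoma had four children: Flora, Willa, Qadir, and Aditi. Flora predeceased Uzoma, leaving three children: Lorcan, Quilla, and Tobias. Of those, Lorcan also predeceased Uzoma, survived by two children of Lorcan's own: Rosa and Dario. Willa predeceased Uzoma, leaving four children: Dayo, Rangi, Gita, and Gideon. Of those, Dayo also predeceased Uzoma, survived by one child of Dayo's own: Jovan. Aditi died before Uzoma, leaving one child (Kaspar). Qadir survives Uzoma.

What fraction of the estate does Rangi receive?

The entire 864,000 passes to the descendants.
That amount (864,000) is divided at the children's generation into 4 shares of 216,000. Qadir takes 216,000. The 3 shares of the deceased (Flora, Willa, and Aditi) are combined into a pool of 648,000.
That pool (648,000) is divided at the grandchildren's generation into 8 shares of 81,000. Quilla, Tobias, Rangi, Gita, Gideon, and Kaspar each take 81,000. The 2 shares of the deceased (Lorcan and Dayo) are combined into a pool of 162,000.
That pool (162,000) is divided at the great-grandchildren's generation equally among Rosa, Dario, and Jovan: 54,000 each.

Rangi receives 3/32 of the estate.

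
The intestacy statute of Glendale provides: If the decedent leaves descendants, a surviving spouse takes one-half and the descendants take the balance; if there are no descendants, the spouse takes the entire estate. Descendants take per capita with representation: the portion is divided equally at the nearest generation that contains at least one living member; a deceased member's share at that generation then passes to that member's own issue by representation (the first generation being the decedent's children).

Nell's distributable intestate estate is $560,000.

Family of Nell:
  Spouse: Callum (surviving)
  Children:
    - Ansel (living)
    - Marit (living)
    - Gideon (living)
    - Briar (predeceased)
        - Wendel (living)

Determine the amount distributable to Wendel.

Wendel receives $70,000.

Callum takes one-half of $560,000 = $280,000. The remaining $280,000 passes to the descendants.
The descendants' portion ($280,000) is divided into 4 shares of $70,000: Ansel, Marit, and Gideon each take $70,000; Briar's $70,000 share passes to Briar's issue.
Briar's share ($70,000) passes entirely to Wendel.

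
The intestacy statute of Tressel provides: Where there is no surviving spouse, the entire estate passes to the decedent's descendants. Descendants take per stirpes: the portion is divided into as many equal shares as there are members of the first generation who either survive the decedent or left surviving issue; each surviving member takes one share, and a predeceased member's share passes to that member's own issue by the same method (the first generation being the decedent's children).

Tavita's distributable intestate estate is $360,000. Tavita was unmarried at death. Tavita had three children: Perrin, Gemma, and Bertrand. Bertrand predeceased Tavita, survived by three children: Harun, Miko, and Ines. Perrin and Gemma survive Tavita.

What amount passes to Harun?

The entire $360,000 passes to the descendants.
That amount ($360,000) is divided into 3 shares of $120,000: Perrin and Gemma each take $120,000; Bertrand's $120,000 share passes to Bertrand's issue.
Bertrand's share ($120,000) is divided into 3 shares of $40,000: Harun, Miko, and Ines each take $40,000.

Harun receives $40,000.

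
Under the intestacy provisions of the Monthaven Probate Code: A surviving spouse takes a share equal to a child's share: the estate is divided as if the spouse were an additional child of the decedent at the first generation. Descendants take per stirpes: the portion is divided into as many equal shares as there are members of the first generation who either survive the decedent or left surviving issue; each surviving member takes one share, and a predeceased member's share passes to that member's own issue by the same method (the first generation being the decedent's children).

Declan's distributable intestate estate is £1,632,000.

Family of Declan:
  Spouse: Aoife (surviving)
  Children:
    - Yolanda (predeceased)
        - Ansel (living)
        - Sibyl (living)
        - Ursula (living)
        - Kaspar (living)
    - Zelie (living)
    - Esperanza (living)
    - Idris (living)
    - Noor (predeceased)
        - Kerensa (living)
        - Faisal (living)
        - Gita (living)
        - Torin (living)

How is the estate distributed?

The spouse counts as an additional share at the children's level, so there are 6 primary shares of £272,000. Aoife takes one such share (£272,000).
The children's combined portion (£1,360,000) is divided into 5 shares of £272,000: Zelie, Esperanza, and Idris each take £272,000; Yolanda's £272,000 share passes to Yolanda's issue; Noor's £272,000 share passes to Noor's issue.
Yolanda's share (£272,000) is divided into 4 shares of £68,000: Ansel, Sibyl, Ursula, and Kaspar each take £68,000.
Noor's share (£272,000) is divided into 4 shares of £68,000: Kerensa, Faisal, Gita, and Torin each take £68,000.

Aoife: £272,000; Ansel: £68,000; Sibyl: £68,000; Ursula: £68,000; Kaspar: £68,000; Zelie: £272,000; Esperanza: £272,000; Idris: £272,000; Kerensa: £68,000; Faisal: £68,000; Gita: £68,000; Torin: £68,000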